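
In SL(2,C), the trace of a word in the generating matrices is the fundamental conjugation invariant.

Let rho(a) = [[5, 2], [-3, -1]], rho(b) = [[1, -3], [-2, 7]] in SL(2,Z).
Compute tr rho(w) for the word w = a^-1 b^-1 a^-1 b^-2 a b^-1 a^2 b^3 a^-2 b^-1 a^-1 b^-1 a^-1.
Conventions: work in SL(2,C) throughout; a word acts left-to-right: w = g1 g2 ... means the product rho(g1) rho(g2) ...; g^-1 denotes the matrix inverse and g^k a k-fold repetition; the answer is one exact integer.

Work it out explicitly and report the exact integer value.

rho(a^-1) = [[-1, -2], [3, 5]]
... * rho(b^-1) = [[7, 3], [2, 1]]  ->  [[-11, -5], [31, 14]]
... * rho(a^-1) = [[-1, -2], [3, 5]]  ->  [[-4, -3], [11, 8]]
... * rho(b^-1) = [[7, 3], [2, 1]]  ->  [[-34, -15], [93, 41]]
... * rho(b^-1) = [[7, 3], [2, 1]]  ->  [[-268, -117], [733, 320]]
... * rho(a) = [[5, 2], [-3, -1]]  ->  [[-989, -419], [2705, 1146]]
... * rho(b^-1) = [[7, 3], [2, 1]]  ->  [[-7761, -3386], [21227, 9261]]
... * rho(a) = [[5, 2], [-3, -1]]  ->  [[-28647, -12136], [78352, 33193]]
... * rho(a) = [[5, 2], [-3, -1]]  ->  [[-106827, -45158], [292181, 123511]]
... * rho(b) = [[1, -3], [-2, 7]]  ->  [[-16511, 4375], [45159, -11966]]
... * rho(b) = [[1, -3], [-2, 7]]  ->  [[-25261, 80158], [69091, -219239]]
... * rho(b) = [[1, -3], [-2, 7]]  ->  [[-185577, 636889], [507569, -1741946]]
... * rho(a^-1) = [[-1, -2], [3, 5]]  ->  [[2096244, 3555599], [-5733407, -9724868]]
... * rho(a^-1) = [[-1, -2], [3, 5]]  ->  [[8570553, 13585507], [-23441197, -37157526]]
... * rho(b^-1) = [[7, 3], [2, 1]]  ->  [[87164885, 39297166], [-238403431, -107481117]]
... * rho(a^-1) = [[-1, -2], [3, 5]]  ->  [[30726613, 22156060], [-84039920, -60598723]]
... * rho(b^-1) = [[7, 3], [2, 1]]  ->  [[259398411, 114335899], [-709476886, -312718483]]
... * rho(a^-1) = [[-1, -2], [3, 5]]  ->  [[83609286, 52882673], [-228678563, -144638643]]
tr = 83609286 + -144638643 = -61029357

-61029357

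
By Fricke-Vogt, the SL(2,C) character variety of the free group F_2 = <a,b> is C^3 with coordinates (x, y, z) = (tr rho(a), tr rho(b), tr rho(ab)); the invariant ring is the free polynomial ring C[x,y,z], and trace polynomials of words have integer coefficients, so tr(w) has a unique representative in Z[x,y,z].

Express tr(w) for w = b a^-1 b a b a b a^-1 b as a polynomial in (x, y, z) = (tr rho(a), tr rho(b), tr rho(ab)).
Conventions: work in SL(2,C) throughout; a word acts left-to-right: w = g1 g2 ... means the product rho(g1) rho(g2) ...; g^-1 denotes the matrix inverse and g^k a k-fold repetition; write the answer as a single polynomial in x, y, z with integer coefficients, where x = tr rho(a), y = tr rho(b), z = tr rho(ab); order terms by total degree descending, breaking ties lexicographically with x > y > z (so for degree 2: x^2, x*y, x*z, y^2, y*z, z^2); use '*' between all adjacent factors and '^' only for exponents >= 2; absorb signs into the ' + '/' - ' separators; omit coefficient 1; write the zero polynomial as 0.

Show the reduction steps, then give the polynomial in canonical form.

x^2*y^3*z^2 - x^3*y^2*z - 2*x*y^2*z^3 - x^2*y^3 + y*z^4 + x^3*z + 4*x*y^2*z + x*z^3 + x^2*y - 3*y*z^2 - 4*x*z + y

reduce: tr(a b a b) = tr(a b) tr(a b) - tr(1)   [split at a repeated a] = z^2 - 2
so tr(a b a) = tr(a) tr(b a) - tr(b)   [square of a] = x*z - y
reduce: tr(b a b a b) = tr(b) tr(a b a b) - tr(a b a)   [square of b] = y*z^2 - x*z - y
reduce: tr(b a b a b^2) = tr(b) tr(b a b a b) - tr(b a b a)   [square of b] = y^2*z^2 - x*y*z - y^2 - z^2 + 2
reduce: tr(b a b a b^3) = tr(b) tr(b a b a b^2) - tr(b a b a b)   [square of b] = y^3*z^2 - x*y^2*z - y^3 - 2*y*z^2 + x*z + 3*y
reduce: tr(a b a b a b) = tr(a b a b) tr(a b) - tr(b a)   [split at a repeated a] = z^3 - 3*z
tr(b a b) = tr(b) tr(a b) - tr(a)   [square of b] = y*z - x
reduce: tr(a b a b a) = tr(a) tr(b a b a) - tr(b a b)   [square of a] = x*z^2 - y*z - x
tr(a b a b a b^2) = tr(b) tr(a b a b a b) - tr(a b a b a)   [square of b] = y*z^3 - x*z^2 - 2*y*z + x
tr(b a b a b^3 a) = tr(b) tr(a b a b a b^2) - tr(a b a b a b)   [square of b] = y^2*z^3 - x*y*z^2 - 2*y^2*z - z^3 + x*y + 3*z
tr(b^2 a^-1 b a b a b) = tr(b a b a b^3) tr(a) - tr(b a b a b^3 a)   [inverse elimination on a] = x*y^3*z^2 - x^2*y^2*z - y^2*z^3 - x*y^3 - x*y*z^2 + x^2*z + 2*y^2*z + z^3 + 2*x*y - 3*z
reduce: tr(a b a b a b a b) = tr(a b) tr(a b a b a b) - tr(a^-1 b^-1 a^-1 b^-1)   [split at a repeated a] = z^4 - 4*z^2 + 2
tr(a b a b a b a) = tr(a) tr(b a b a b a) - tr(b a b a b)   [square of a] = x*z^3 - y*z^2 - 2*x*z + y
tr(b a b a b a b^2 a) = tr(b) tr(a b a b a b a b) - tr(a b a b a b a)   [square of b] = y*z^4 - x*z^3 - 3*y*z^2 + 2*x*z + y
tr(b^2 a^-1 b a b a b a) = tr(b a b a b a b^2) tr(a) - tr(b a b a b a b^2 a)   [inverse elimination on a] = x*y^2*z^3 - x^2*y*z^2 - y*z^4 - 2*x*y^2*z + x^2*y + 3*y*z^2 + x*z - y
so tr(b a^-1 b a b a b a^-1 b) = tr(b^2 a^-1 b a b a b) tr(a) - tr(b^2 a^-1 b a b a b a)   [inverse elimination on a] = x^2*y^3*z^2 - x^3*y^2*z - 2*x*y^2*z^3 - x^2*y^3 + y*z^4 + x^3*z + 4*x*y^2*z + x*z^3 + x^2*y - 3*y*z^2 - 4*x*z + y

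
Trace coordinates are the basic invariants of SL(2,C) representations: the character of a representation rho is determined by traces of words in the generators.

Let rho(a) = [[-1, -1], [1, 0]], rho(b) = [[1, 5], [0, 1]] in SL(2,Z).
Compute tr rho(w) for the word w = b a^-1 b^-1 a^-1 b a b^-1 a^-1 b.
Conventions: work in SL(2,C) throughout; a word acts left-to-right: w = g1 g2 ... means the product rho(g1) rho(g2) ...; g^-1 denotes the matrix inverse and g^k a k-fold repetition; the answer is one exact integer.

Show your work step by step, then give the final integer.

rho(b) = [[1, 5], [0, 1]]
... * rho(a^-1) = [[0, 1], [-1, -1]]  ->  [[-5, -4], [-1, -1]]
... * rho(b^-1) = [[1, -5], [0, 1]]  ->  [[-5, 21], [-1, 4]]
... * rho(a^-1) = [[0, 1], [-1, -1]]  ->  [[-21, -26], [-4, -5]]
... * rho(b) = [[1, 5], [0, 1]]  ->  [[-21, -131], [-4, -25]]
... * rho(a) = [[-1, -1], [1, 0]]  ->  [[-110, 21], [-21, 4]]
... * rho(b^-1) = [[1, -5], [0, 1]]  ->  [[-110, 571], [-21, 109]]
... * rho(a^-1) = [[0, 1], [-1, -1]]  ->  [[-571, -681], [-109, -130]]
... * rho(b) = [[1, 5], [0, 1]]  ->  [[-571, -3536], [-109, -675]]
tr = -571 + -675 = -1246

-1246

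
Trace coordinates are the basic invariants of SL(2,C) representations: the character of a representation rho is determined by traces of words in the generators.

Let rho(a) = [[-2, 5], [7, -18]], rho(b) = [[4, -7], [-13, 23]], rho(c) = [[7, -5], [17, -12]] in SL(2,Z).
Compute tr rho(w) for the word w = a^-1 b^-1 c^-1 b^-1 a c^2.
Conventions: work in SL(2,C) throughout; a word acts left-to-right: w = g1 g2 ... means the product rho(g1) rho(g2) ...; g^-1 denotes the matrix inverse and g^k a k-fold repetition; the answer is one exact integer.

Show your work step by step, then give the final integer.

rho(a^-1) = [[-18, -5], [-7, -2]]
... * rho(b^-1) = [[23, 7], [13, 4]]  ->  [[-479, -146], [-187, -57]]
... * rho(c^-1) = [[-12, 5], [-17, 7]]  ->  [[8230, -3417], [3213, -1334]]
... * rho(b^-1) = [[23, 7], [13, 4]]  ->  [[144869, 43942], [56557, 17155]]
... * rho(a) = [[-2, 5], [7, -18]]  ->  [[17856, -66611], [6971, -26005]]
... * rho(c) = [[7, -5], [17, -12]]  ->  [[-1007395, 710052], [-393288, 277205]]
... * rho(c) = [[7, -5], [17, -12]]  ->  [[5019119, -3483649], [1959469, -1360020]]
tr = 5019119 + -1360020 = 3659099

3659099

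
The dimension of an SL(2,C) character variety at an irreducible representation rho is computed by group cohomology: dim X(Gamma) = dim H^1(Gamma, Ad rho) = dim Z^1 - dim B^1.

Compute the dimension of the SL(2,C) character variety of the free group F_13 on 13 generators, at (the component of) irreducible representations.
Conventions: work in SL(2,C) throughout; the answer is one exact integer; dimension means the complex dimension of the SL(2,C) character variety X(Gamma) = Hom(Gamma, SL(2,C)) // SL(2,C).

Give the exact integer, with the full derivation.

The free group F_13: 13 generators, no relators.
A cocycle picks one sl_2 vector per generator freely, giving dim Z^1 = 3*13 = 39.
At an irreducible rho the centralizer of the image in sl_2 is 0, so the coboundary map sl_2 -> Z^1 is injective: dim B^1 = 3.
dim H^1 = 39 - 3 = 36, which is dim X.

36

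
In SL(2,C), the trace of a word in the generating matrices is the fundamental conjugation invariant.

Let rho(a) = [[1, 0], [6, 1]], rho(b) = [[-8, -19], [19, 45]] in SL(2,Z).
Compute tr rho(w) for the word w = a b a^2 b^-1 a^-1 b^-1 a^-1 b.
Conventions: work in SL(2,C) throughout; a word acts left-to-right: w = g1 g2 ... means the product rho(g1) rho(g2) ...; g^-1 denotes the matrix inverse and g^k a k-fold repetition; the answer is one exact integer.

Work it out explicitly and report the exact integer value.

154106570

rho(a) = [[1, 0], [6, 1]]
... * rho(b) = [[-8, -19], [19, 45]]  ->  [[-8, -19], [-29, -69]]
... * rho(a) = [[1, 0], [6, 1]]  ->  [[-122, -19], [-443, -69]]
... * rho(a) = [[1, 0], [6, 1]]  ->  [[-236, -19], [-857, -69]]
... * rho(b^-1) = [[45, 19], [-19, -8]]  ->  [[-10259, -4332], [-37254, -15731]]
... * rho(a^-1) = [[1, 0], [-6, 1]]  ->  [[15733, -4332], [57132, -15731]]
... * rho(b^-1) = [[45, 19], [-19, -8]]  ->  [[790293, 333583], [2869829, 1211356]]
... * rho(a^-1) = [[1, 0], [-6, 1]]  ->  [[-1211205, 333583], [-4398307, 1211356]]
... * rho(b) = [[-8, -19], [19, 45]]  ->  [[16027717, 38024130], [58202220, 138078853]]
tr = 16027717 + 138078853 = 154106570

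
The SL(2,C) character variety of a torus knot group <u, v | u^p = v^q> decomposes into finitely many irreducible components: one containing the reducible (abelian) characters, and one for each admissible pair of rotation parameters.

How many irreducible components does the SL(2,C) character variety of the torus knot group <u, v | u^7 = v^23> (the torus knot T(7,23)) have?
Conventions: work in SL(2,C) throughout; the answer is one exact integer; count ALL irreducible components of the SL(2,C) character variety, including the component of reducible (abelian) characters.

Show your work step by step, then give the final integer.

67

Gamma = < u, v | u^7 = v^23 > (torus knot T(7,23)); the central element u^7 = v^23 acts as +I or -I in any irreducible SL(2,C) representation.
This locks tr(u) to 2*cos(pi*alpha/7), alpha in 1..6, and tr(v) to 2*cos(pi*beta/23), beta in 1..22, on each component of irreducible characters.
Consistency of u^7 = (-1)^alpha I with v^23 = (-1)^beta I forces alpha = beta (mod 2).
count pairs: odd alpha (3 choices) x odd beta (11), plus even alpha (3) x even beta (11): 3*11 + 3*11 = 66.
That is 66 components of irreducible characters, and with the reducible (abelian) component the total is 67.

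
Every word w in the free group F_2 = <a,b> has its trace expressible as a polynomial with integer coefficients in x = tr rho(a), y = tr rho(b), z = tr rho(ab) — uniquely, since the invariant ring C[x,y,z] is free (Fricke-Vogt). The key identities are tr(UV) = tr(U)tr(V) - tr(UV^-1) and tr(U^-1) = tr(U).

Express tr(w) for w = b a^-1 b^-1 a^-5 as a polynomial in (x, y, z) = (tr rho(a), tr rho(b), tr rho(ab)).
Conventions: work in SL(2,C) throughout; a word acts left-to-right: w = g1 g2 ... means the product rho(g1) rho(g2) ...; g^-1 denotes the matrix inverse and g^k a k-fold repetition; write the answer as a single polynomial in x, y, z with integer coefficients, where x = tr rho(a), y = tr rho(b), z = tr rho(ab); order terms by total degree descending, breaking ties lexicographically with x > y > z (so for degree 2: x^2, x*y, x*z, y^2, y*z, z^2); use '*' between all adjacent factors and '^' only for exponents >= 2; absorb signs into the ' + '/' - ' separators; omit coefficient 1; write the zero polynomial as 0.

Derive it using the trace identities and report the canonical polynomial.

x^5*y*z - x^4*y^2 - x^4*z^2 - 3*x^3*y*z + x^4 + 3*x^2*y^2 + 3*x^2*z^2 + x*y*z - 4*x^2 - y^2 - z^2 + 2

so trace(b a^-1) = trace(b) * trace(a) - trace(b a)   [inverse elimination on a] = x*y - z
so trace(b a^-2) = trace(b a^-1) * trace(a) - trace(b)   [inverse elimination on a] = x^2*y - x*z - y
trace(a^-1 b a^-2) = trace(b a^-2) * trace(a) - trace(b a^-1)   [inverse elimination on a] = x^3*y - x^2*z - 2*x*y + z
so trace(a^-1 b a^-3) = trace(a^-1 b a^-2) * trace(a) - trace(a^-1 b a^-1)   [inverse elimination on a] = x^4*y - x^3*z - 3*x^2*y + 2*x*z + y
trace(a^-5 b) = trace(a^-1 b a^-3) * trace(a) - trace(a^-1 b a^-2)   [inverse elimination on a] = x^5*y - x^4*z - 4*x^3*y + 3*x^2*z + 3*x*y - z
trace(a^-5 b a^-1) = trace(a^-5 b) * trace(a) - trace(a^-5 b a)   [inverse elimination on a] = x^6*y - x^5*z - 5*x^4*y + 4*x^3*z + 6*x^2*y - 3*x*z - y
trace(b^2) = trace(b) * trace(b) - trace(1)   [square of b] = y^2 - 2
trace(b^2 a) = trace(b) * trace(a b) - trace(a)   [square of b] = y*z - x
trace(b a^-1 b) = trace(b^2) * trace(a) - trace(b^2 a)   [inverse elimination on a] = x*y^2 - y*z - x
trace(b a b a) = trace(a b) * trace(a b) - trace(1)   [split at a repeated a] = z^2 - 2
reduce: trace(b a^-1 b a) = trace(b a b) * trace(a) - trace(b a b a)   [inverse elimination on a] = x*y*z - x^2 - z^2 + 2
trace(b a^-1 b a^-1) = trace(b a^-1 b) * trace(a) - trace(b a^-1 b a)   [inverse elimination on a] = x^2*y^2 - 2*x*y*z + z^2 - 2
reduce: trace(b a^-1 b a^-2) = trace(b a^-1 b a^-1) * trace(a) - trace(b a^-1 b)   [inverse elimination on a] = x^3*y^2 - 2*x^2*y*z - x*y^2 + x*z^2 + y*z - x
reduce: trace(a^-1 b a^-1 b a^-2) = trace(b a^-1 b a^-2) * trace(a) - trace(b a^-1 b a^-1)   [inverse elimination on a] = x^4*y^2 - 2*x^3*y*z - 2*x^2*y^2 + x^2*z^2 + 3*x*y*z - x^2 - z^2 + 2
so trace(a^-2 b a^-1 b a^-2) = trace(a^-1 b a^-1 b a^-2) * trace(a) - trace(a^-1 b a^-1 b a^-1)   [inverse elimination on a] = x^5*y^2 - 2*x^4*y*z - 3*x^3*y^2 + x^3*z^2 + 5*x^2*y*z - x^3 + x*y^2 - 2*x*z^2 - y*z + 3*x
trace(a^-5 b a^-1 b) = trace(a^-2 b a^-1 b a^-2) * trace(a) - trace(a^-2 b a^-1 b a^-1)   [inverse elimination on a] = x^6*y^2 - 2*x^5*y*z - 4*x^4*y^2 + x^4*z^2 + 7*x^3*y*z - x^4 + 3*x^2*y^2 - 3*x^2*z^2 - 4*x*y*z + 4*x^2 + z^2 - 2
reduce: trace(b a^-1 b^-1 a^-5) = trace(a^-5 b a^-1) * trace(b) - trace(a^-5 b a^-1 b)   [inverse elimination on b] = x^5*y*z - x^4*y^2 - x^4*z^2 - 3*x^3*y*z + x^4 + 3*x^2*y^2 + 3*x^2*z^2 + x*y*z - 4*x^2 - y^2 - z^2 + 2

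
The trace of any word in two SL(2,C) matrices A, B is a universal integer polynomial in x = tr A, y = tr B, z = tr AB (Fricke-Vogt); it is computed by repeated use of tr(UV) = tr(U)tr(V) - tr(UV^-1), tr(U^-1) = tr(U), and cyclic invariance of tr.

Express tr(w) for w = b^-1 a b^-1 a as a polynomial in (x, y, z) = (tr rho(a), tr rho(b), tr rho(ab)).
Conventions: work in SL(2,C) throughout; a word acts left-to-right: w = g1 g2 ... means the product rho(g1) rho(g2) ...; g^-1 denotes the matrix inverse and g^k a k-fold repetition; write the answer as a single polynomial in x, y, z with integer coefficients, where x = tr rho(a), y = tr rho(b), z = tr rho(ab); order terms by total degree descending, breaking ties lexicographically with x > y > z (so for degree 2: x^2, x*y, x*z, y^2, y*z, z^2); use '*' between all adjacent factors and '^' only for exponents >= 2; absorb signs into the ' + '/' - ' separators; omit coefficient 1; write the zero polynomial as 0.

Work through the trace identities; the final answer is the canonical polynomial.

tr(a^2) = tr(a) * tr(a) - tr(1)  (reduce the a square) = x^2 - 2
next, tr(a^2 b) = tr(a) * tr(b a) - tr(b)  (reduce the a square) = x*z - y
and tr(a b^-1 a) = tr(a^2) * tr(b) - tr(a^2 b)  (eliminate b^-1) = x^2*y - x*z - y
and tr(a b a b) = tr(a b) * tr(a b) - tr(1)  (split on a) = z^2 - 2
tr(a b^-1 a b) = tr(a b a) * tr(b) - tr(a b a b)  (eliminate b^-1) = x*y*z - y^2 - z^2 + 2
tr(b^-1 a b^-1 a) = tr(a b^-1 a) * tr(b) - tr(a b^-1 a b)  (eliminate b^-1) = x^2*y^2 - 2*x*y*z + z^2 - 2

x^2*y^2 - 2*x*y*z + z^2 - 2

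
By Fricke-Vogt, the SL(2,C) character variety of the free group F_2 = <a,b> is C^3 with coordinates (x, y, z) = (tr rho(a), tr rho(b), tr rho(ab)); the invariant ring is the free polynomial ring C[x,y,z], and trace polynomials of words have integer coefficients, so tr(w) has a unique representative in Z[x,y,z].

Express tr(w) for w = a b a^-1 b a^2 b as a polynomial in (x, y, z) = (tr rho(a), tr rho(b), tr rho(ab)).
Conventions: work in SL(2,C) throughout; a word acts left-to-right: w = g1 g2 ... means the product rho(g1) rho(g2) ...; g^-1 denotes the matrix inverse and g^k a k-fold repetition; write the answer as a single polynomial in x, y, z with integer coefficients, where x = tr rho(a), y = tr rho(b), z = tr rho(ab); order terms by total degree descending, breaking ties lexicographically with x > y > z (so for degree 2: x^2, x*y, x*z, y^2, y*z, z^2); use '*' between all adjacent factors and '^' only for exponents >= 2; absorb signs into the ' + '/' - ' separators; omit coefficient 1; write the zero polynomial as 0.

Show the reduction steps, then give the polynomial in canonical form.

x^2*y*z^2 - x^3*z - x*y^2*z - x*z^3 + y*z^2 + 3*x*z - y

tr(b a b a) = tr(a b) * tr(a b) - tr(1)  (split on a) = z^2 - 2
tr(b a b) = tr(b) * tr(a b) - tr(a)  (reduce the b square) = y*z - x
tr(a^2 b a b) = tr(a) * tr(b a b a) - tr(b a b)  (reduce the a square) = x*z^2 - y*z - x
tr(b a^2) = tr(a) * tr(b a) - tr(b)  (reduce the a square) = x*z - y
tr(a^2 b a) = tr(a) * tr(b a^2) - tr(b a)  (reduce the a square) = x^2*z - x*y - z
tr(b a^2 b a b) = tr(b) * tr(a^2 b a b) - tr(a^2 b a)  (reduce the b square) = x*y*z^2 - x^2*z - y^2*z + z
tr(b a b a b a) = tr(a b) * tr(a b a b) - tr(a^-1 b^-1)  (split on a) = z^3 - 3*z
tr(b a b a b) = tr(b) * tr(a b a b) - tr(a b a)  (reduce the b square) = y*z^2 - x*z - y
tr(b a^2 b a b a) = tr(a) * tr(b a b a b a) - tr(b a b a b)  (reduce the a square) = x*z^3 - y*z^2 - 2*x*z + y
tr(a b a^-1 b a^2 b) = tr(b a^2 b a b) * tr(a) - tr(b a^2 b a b a)  (eliminate a^-1) = x^2*y*z^2 - x^3*z - x*y^2*z - x*z^3 + y*z^2 + 3*x*z - y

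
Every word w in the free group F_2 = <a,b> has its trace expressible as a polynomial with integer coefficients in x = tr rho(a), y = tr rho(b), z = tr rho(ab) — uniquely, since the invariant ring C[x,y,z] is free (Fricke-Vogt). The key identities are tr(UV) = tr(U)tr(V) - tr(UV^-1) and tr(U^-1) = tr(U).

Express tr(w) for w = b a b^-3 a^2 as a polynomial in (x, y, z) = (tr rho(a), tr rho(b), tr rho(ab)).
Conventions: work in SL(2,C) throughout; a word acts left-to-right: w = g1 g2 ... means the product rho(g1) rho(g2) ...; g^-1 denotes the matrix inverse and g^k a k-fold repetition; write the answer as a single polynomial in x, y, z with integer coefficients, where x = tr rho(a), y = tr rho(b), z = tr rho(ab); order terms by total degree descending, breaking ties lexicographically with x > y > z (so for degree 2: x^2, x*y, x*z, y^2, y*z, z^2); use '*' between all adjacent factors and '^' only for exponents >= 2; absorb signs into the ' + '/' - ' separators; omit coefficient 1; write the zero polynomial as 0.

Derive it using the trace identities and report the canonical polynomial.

x^2*y^3*z - x*y^4 - x*y^2*z^2 - 2*x^2*y*z + 3*x*y^2 + x*z^2 + y*z - x

tr(a b a) = tr(a) * tr(b a) - tr(b)  (reduce the a square) = x*z - y
tr(a^2 b a) = tr(a) * tr(a b a) - tr(a b)  (reduce the a square) = x^2*z - x*y - z
tr(b a b a) = tr(a b) * tr(a b) - tr(1)  (split on a) = z^2 - 2
tr(b a b) = tr(b) * tr(a b) - tr(a)  (reduce the b square) = y*z - x
tr(a^2 b a b) = tr(a) * tr(b a b a) - tr(b a b)  (reduce the a square) = x*z^2 - y*z - x
tr(b^-1 a^2 b a) = tr(a^2 b a) * tr(b) - tr(a^2 b a b)  (eliminate b^-1) = x^2*y*z - x*y^2 - x*z^2 + x
use: tr(a^2 b a b^-2) = tr(b^-1 a^2 b a) * tr(b) - tr(b^-1 a^2 b a b)  (eliminate b^-1) = x^2*y^2*z - x*y^3 - x*y*z^2 - x^2*z + 2*x*y + z
apply: tr(b a b^-3 a^2) = tr(a^2 b a b^-2) * tr(b) - tr(a^2 b a b^-1)  (eliminate b^-1) = x^2*y^3*z - x*y^4 - x*y^2*z^2 - 2*x^2*y*z + 3*x*y^2 + x*z^2 + y*z - x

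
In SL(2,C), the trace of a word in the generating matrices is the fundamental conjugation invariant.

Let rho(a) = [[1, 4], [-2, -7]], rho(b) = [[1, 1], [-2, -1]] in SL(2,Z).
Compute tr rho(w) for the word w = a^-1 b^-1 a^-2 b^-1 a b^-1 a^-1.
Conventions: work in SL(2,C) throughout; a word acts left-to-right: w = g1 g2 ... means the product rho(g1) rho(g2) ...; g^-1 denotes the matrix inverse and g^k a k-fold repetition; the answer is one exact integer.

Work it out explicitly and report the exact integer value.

rho(a^-1) = [[-7, -4], [2, 1]]
... * rho(b^-1) = [[-1, -1], [2, 1]]  ->  [[-1, 3], [0, -1]]
... * rho(a^-1) = [[-7, -4], [2, 1]]  ->  [[13, 7], [-2, -1]]
... * rho(a^-1) = [[-7, -4], [2, 1]]  ->  [[-77, -45], [12, 7]]
... * rho(b^-1) = [[-1, -1], [2, 1]]  ->  [[-13, 32], [2, -5]]
... * rho(a) = [[1, 4], [-2, -7]]  ->  [[-77, -276], [12, 43]]
... * rho(b^-1) = [[-1, -1], [2, 1]]  ->  [[-475, -199], [74, 31]]
... * rho(a^-1) = [[-7, -4], [2, 1]]  ->  [[2927, 1701], [-456, -265]]
tr = 2927 + -265 = 2662

2662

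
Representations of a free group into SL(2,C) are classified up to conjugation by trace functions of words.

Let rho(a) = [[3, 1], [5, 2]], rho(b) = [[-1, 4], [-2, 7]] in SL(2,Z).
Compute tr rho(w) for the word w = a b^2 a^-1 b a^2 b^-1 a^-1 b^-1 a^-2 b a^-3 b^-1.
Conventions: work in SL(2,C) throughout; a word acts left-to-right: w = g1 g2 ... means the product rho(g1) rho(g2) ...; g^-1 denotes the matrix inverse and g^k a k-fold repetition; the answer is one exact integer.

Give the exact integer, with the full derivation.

3482639

rho(a) = [[3, 1], [5, 2]]
... * rho(b) = [[-1, 4], [-2, 7]]  ->  [[-5, 19], [-9, 34]]
... * rho(b) = [[-1, 4], [-2, 7]]  ->  [[-33, 113], [-59, 202]]
... * rho(a^-1) = [[2, -1], [-5, 3]]  ->  [[-631, 372], [-1128, 665]]
... * rho(b) = [[-1, 4], [-2, 7]]  ->  [[-113, 80], [-202, 143]]
... * rho(a) = [[3, 1], [5, 2]]  ->  [[61, 47], [109, 84]]
... * rho(a) = [[3, 1], [5, 2]]  ->  [[418, 155], [747, 277]]
... * rho(b^-1) = [[7, -4], [2, -1]]  ->  [[3236, -1827], [5783, -3265]]
... * rho(a^-1) = [[2, -1], [-5, 3]]  ->  [[15607, -8717], [27891, -15578]]
... * rho(b^-1) = [[7, -4], [2, -1]]  ->  [[91815, -53711], [164081, -95986]]
... * rho(a^-1) = [[2, -1], [-5, 3]]  ->  [[452185, -252948], [808092, -452039]]
... * rho(a^-1) = [[2, -1], [-5, 3]]  ->  [[2169110, -1211029], [3876379, -2164209]]
... * rho(b) = [[-1, 4], [-2, 7]]  ->  [[252948, 199237], [452039, 356053]]
... * rho(a^-1) = [[2, -1], [-5, 3]]  ->  [[-490289, 344763], [-876187, 616120]]
... * rho(a^-1) = [[2, -1], [-5, 3]]  ->  [[-2704393, 1524578], [-4832974, 2724547]]
... * rho(a^-1) = [[2, -1], [-5, 3]]  ->  [[-13031676, 7278127], [-23288683, 13006615]]
... * rho(b^-1) = [[7, -4], [2, -1]]  ->  [[-76665478, 44848577], [-137007551, 80148117]]
tr = -76665478 + 80148117 = 3482639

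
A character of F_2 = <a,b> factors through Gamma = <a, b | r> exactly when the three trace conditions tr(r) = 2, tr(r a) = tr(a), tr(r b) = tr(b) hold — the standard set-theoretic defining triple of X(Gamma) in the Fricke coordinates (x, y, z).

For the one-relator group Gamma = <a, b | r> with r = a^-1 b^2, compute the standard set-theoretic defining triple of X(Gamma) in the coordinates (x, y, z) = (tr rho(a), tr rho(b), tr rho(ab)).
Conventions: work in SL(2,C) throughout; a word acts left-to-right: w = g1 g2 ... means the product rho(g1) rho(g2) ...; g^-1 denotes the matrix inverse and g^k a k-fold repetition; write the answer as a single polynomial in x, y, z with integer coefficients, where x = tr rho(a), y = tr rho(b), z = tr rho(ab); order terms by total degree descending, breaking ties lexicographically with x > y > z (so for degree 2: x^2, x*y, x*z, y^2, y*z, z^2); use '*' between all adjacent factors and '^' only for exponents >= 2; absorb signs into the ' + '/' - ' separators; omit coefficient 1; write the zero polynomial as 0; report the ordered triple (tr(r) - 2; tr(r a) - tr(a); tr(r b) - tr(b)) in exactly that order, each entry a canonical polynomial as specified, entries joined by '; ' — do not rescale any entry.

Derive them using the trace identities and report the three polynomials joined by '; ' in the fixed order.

x*y^2 - y*z - x - 2; y^2 - x - 2; x*y^3 - y^2*z - 2*x*y - y + z

and tr(b^2) = tr(b) tr(b) - tr(1)  (reduce the b square) = y^2 - 2
tr(b^2 a) = tr(b) tr(a b) - tr(a)  (reduce the b square) = y*z - x
and tr(a^-1 b^2) = tr(b^2) tr(a) - tr(b^2 a)  (eliminate a^-1) = x*y^2 - y*z - x
and tr(b^3) = tr(b) tr(b^2) - tr(b)   [square of b] = y^3 - 3*y
tr(b^3 a) = tr(b) tr(b a b) - tr(b a)   [square of b] = y^2*z - x*y - z
tr(a^-1 b^3) = tr(b^3) tr(a) - tr(b^3 a)   [inverse elimination on a] = x*y^3 - y^2*z - 2*x*y + z
assemble the triple (tr(r) - 2; tr(r a) - x; tr(r b) - y)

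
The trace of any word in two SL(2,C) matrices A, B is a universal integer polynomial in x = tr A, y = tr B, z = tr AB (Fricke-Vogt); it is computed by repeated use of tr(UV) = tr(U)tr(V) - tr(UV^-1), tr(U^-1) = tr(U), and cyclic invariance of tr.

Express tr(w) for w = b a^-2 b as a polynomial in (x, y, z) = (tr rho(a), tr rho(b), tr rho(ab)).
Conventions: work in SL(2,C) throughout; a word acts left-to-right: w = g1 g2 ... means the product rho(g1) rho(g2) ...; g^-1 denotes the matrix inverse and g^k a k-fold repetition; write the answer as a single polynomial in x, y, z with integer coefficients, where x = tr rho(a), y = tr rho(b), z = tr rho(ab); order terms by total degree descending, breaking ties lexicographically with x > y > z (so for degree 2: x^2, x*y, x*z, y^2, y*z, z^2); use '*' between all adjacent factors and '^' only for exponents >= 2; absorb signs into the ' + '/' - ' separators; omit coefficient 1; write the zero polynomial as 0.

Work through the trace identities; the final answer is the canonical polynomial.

x^2*y^2 - x*y*z - x^2 - y^2 + 2

tr(b^2) = tr(b)*tr(b) - tr(1)  (reduce the b square) = y^2 - 2
apply: tr(b^2 a) = tr(b)*tr(a b) - tr(a)  (reduce the b square) = y*z - x
use: tr(b^2 a^-1) = tr(b^2)*tr(a) - tr(b^2 a)  (eliminate a^-1) = x*y^2 - y*z - x
tr(b a^-2 b) = tr(b^2 a^-1)*tr(a) - tr(b^2)  (eliminate a^-1) = x^2*y^2 - x*y*z - x^2 - y^2 + 2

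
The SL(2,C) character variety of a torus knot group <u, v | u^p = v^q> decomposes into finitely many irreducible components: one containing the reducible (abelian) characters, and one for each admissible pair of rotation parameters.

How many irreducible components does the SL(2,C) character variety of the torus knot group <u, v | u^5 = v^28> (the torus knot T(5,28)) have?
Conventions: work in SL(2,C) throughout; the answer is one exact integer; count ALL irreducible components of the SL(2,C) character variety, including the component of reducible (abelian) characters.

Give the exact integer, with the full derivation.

Gamma = < u, v | u^5 = v^28 > (torus knot T(5,28)); the central element u^5 = v^28 acts as +I or -I in any irreducible SL(2,C) representation.
On an irreducible component, tr(u) is locked at 2*cos(pi*alpha/5) for some alpha in 1..4, and tr(v) at 2*cos(pi*beta/28) for some beta in 1..27.
u^5 = (-1)^alpha I and v^28 = (-1)^beta I must agree, so alpha and beta have equal parity.
count pairs: odd alpha (2 choices) x odd beta (14), plus even alpha (2) x even beta (13): 2*14 + 2*13 = 54.
components with irreducible characters: 54; plus the single component of reducible (abelian) characters: total 55.

55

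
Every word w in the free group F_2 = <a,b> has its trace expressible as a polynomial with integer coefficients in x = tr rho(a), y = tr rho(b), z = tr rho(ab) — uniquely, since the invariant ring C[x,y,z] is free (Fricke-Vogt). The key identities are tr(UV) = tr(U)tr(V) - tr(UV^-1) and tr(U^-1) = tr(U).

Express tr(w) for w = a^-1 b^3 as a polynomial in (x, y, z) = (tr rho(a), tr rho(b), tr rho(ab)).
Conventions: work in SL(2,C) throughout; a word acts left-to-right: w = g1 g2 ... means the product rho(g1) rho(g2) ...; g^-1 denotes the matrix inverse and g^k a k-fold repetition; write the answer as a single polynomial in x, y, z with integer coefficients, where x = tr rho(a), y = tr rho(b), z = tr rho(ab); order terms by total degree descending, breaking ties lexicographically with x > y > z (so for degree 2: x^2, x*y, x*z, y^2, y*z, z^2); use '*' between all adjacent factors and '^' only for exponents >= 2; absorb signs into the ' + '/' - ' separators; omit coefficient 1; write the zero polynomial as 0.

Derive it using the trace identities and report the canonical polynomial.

x*y^3 - y^2*z - 2*x*y + z

tr(b^2) = tr(b) tr(b) - tr(1)   [square of b] = y^2 - 2
tr(b^3) = tr(b) tr(b^2) - tr(b)   [square of b] = y^3 - 3*y
tr(b a b) = tr(b) tr(a b) - tr(a)   [square of b] = y*z - x
next, tr(b^3 a) = tr(b) tr(b a b) - tr(b a)   [square of b] = y^2*z - x*y - z
tr(a^-1 b^3) = tr(b^3) tr(a) - tr(b^3 a)   [inverse elimination on a] = x*y^3 - y^2*z - 2*x*y + z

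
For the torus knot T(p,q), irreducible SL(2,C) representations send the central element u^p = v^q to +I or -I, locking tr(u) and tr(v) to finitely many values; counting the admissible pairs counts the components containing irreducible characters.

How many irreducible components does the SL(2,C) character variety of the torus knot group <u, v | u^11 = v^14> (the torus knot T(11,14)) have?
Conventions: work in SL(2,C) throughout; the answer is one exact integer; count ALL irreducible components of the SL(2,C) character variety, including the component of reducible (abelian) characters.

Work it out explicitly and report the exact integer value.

66

In the torus knot group T(11,14), u^11 = v^14 is central, so an irreducible representation sends it to +I or -I (Schur).
On an irreducible component, tr(u) is locked at 2*cos(pi*alpha/11) for some alpha in 1..10, and tr(v) at 2*cos(pi*beta/14) for some beta in 1..13.
The two central values (-1)^alpha I and (-1)^beta I must be the same matrix, so alpha and beta share a parity.
Enumerate parity-matched pairs: 5*7 odd-odd plus 5*6 even-even gives 65.
Total: 65 irreducible-character components + 1 reducible (abelian) component = 66.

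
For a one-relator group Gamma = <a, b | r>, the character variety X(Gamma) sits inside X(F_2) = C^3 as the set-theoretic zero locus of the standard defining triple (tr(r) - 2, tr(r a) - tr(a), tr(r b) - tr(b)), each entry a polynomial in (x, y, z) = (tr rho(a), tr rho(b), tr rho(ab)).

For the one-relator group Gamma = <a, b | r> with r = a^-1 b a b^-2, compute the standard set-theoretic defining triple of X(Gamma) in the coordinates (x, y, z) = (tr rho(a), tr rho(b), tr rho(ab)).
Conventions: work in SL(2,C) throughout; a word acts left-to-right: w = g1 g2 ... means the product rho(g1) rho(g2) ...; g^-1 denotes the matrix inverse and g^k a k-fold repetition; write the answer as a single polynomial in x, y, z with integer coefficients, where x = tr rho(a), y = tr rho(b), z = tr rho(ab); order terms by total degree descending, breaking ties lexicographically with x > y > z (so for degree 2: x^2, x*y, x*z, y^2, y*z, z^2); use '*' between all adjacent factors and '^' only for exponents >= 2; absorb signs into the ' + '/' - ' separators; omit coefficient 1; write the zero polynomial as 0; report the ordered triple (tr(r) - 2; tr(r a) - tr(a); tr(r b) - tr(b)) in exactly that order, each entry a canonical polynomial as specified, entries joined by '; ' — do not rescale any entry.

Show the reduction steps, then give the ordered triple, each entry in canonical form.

and trace(a b a) = trace(a)*trace(b a) - trace(b) = x*z - y
trace(a b a b) = trace(b a)*trace(b a) - trace(1)   [split at repeated b] = z^2 - 2
next, trace(b a b^-1 a) = trace(a b a)*trace(b) - trace(a b a b) = x*y*z - y^2 - z^2 + 2
trace(a^-1 b a b^-1) = trace(b a b^-1)*trace(a) - trace(b a b^-1 a) = -x*y*z + x^2 + y^2 + z^2 - 2
trace(a^-1 b a b^-2) = trace(a^-1 b a b^-1)*trace(b) - trace(a^-1 b a) = -x*y^2*z + x^2*y + y^3 + y*z^2 - 3*y
trace(a b^-1) = trace(a)*trace(b) - trace(a b) = x*y - z
assemble the triple (trace(r) - 2; trace(r a) - x; trace(r b) - y)

-x*y^2*z + x^2*y + y^3 + y*z^2 - 3*y - 2; x*y - x - z; -x*y*z + x^2 + y^2 + z^2 - y - 2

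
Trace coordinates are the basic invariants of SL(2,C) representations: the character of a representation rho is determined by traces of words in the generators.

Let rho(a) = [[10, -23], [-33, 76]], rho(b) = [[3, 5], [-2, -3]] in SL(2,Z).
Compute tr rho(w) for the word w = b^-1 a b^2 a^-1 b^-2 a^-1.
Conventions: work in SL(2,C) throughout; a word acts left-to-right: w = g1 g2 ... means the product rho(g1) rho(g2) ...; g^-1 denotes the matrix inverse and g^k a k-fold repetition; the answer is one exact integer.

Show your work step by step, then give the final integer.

rho(b^-1) = [[-3, -5], [2, 3]]
... * rho(a) = [[10, -23], [-33, 76]]  ->  [[135, -311], [-79, 182]]
... * rho(b) = [[3, 5], [-2, -3]]  ->  [[1027, 1608], [-601, -941]]
... * rho(b) = [[3, 5], [-2, -3]]  ->  [[-135, 311], [79, -182]]
... * rho(a^-1) = [[76, 23], [33, 10]]  ->  [[3, 5], [-2, -3]]
... * rho(b^-1) = [[-3, -5], [2, 3]]  ->  [[1, 0], [0, 1]]
... * rho(b^-1) = [[-3, -5], [2, 3]]  ->  [[-3, -5], [2, 3]]
... * rho(a^-1) = [[76, 23], [33, 10]]  ->  [[-393, -119], [251, 76]]
tr = -393 + 76 = -317

-317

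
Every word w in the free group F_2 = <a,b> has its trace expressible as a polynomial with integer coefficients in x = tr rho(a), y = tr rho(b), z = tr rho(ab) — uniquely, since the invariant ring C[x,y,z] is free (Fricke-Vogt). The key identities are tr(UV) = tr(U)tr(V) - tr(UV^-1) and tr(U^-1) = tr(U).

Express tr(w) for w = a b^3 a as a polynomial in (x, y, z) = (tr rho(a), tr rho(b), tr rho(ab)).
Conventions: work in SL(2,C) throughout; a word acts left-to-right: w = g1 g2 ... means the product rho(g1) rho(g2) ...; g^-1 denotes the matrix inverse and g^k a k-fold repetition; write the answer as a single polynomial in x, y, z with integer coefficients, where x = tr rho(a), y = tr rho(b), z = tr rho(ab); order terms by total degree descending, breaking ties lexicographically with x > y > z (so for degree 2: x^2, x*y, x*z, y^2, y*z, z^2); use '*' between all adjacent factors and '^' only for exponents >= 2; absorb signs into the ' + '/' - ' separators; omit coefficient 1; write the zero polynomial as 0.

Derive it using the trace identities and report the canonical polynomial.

x*y^2*z - x^2*y - y^3 - x*z + 3*y

use: tr(b^2 a) = tr(b)*tr(a b) - tr(a)  (reduce the b square) = y*z - x
apply: tr(b^2) = tr(b)*tr(b) - tr(1)  (reduce the b square) = y^2 - 2
tr(b a^2 b) = tr(a)*tr(b^2 a) - tr(b^2)  (reduce the a square) = x*y*z - x^2 - y^2 + 2
tr(b a^2) = tr(a)*tr(b a) - tr(b)  (reduce the a square) = x*z - y
tr(a b^3 a) = tr(b)*tr(b a^2 b) - tr(b a^2)  (reduce the b square) = x*y^2*z - x^2*y - y^3 - x*z + 3*y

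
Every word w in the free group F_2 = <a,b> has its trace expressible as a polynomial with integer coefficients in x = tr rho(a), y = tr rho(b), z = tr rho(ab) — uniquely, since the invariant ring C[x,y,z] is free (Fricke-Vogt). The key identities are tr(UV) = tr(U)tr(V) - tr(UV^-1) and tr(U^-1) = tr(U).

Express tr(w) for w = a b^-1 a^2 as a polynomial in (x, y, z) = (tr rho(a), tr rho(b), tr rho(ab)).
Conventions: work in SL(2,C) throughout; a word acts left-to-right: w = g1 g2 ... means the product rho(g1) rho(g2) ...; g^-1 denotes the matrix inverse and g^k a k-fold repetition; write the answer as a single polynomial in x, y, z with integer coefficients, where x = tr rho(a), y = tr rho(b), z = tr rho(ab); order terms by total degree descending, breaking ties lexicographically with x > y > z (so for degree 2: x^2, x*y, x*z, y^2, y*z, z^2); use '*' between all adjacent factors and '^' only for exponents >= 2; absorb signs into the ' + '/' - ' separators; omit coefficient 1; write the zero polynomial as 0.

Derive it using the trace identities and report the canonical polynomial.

x^3*y - x^2*z - 2*x*y + z

tr(a^2) = tr(a) * tr(a) - tr(1)  (reduce the a square) = x^2 - 2
and tr(a^3) = tr(a) * tr(a^2) - tr(a)  (reduce the a square) = x^3 - 3*x
next, tr(b a^2) = tr(a) * tr(b a) - tr(b)  (reduce the a square) = x*z - y
and tr(a^3 b) = tr(a) * tr(b a^2) - tr(b a)  (reduce the a square) = x^2*z - x*y - z
tr(a b^-1 a^2) = tr(a^3) * tr(b) - tr(a^3 b)  (eliminate b^-1) = x^3*y - x^2*z - 2*x*y + z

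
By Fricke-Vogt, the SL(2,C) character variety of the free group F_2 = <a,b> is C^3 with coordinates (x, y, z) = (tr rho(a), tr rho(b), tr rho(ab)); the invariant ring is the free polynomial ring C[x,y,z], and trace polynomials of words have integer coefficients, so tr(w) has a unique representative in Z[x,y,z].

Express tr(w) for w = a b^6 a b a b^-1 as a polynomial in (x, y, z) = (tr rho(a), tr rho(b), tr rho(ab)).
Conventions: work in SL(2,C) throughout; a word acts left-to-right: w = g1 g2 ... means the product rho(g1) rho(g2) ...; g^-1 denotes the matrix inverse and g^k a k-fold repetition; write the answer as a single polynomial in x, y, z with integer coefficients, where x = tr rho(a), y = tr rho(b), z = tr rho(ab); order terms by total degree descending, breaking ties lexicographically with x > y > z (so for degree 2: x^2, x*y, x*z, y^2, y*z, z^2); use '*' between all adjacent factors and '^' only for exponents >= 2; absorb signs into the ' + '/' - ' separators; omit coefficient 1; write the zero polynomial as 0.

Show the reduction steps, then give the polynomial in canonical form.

so tr(b a b a) = tr(a b) tr(a b) - tr(1)   [split at a repeated a] = z^2 - 2
tr(b a b) = tr(b) tr(a b) - tr(a)   [square of b] = y*z - x
reduce: tr(a b a^2 b) = tr(a) tr(b a b a) - tr(b a b)   [square of a] = x*z^2 - y*z - x
reduce: tr(b a^2) = tr(a) tr(b a) - tr(b)   [square of a] = x*z - y
reduce: tr(a b a^2) = tr(a) tr(b a^2) - tr(b a)   [square of a] = x^2*z - x*y - z
so tr(a b a^2 b^2) = tr(b) tr(a b a^2 b) - tr(a b a^2)   [square of b] = x*y*z^2 - x^2*z - y^2*z + z
reduce: tr(b^2 a b a^2 b) = tr(b) tr(a b a^2 b^2) - tr(a b a^2 b)   [square of b] = x*y^2*z^2 - x^2*y*z - y^3*z - x*z^2 + 2*y*z + x
tr(b a b a^2 b^3) = tr(b) tr(b^2 a b a^2 b) - tr(b^2 a b a^2)   [square of b] = x*y^3*z^2 - x^2*y^2*z - y^4*z - 2*x*y*z^2 + x^2*z + 3*y^2*z + x*y - z
tr(b^4 a b a^2 b) = tr(b) tr(b a b a^2 b^3) - tr(b a b a^2 b^2)   [square of b] = x*y^4*z^2 - x^2*y^3*z - y^5*z - 3*x*y^2*z^2 + 2*x^2*y*z + 4*y^3*z + x*y^2 + x*z^2 - 3*y*z - x
tr(a b^6 a b a) = tr(b) tr(b^4 a b a^2 b) - tr(b^4 a b a^2)   [square of b] = x*y^5*z^2 - x^2*y^4*z - y^6*z - 4*x*y^3*z^2 + 3*x^2*y^2*z + 5*y^4*z + x*y^3 + 3*x*y*z^2 - x^2*z - 6*y^2*z - 2*x*y + z
so tr(a b a b a b) = tr(a b a b) tr(a b) - tr(b a)   [split at a repeated a] = z^3 - 3*z
tr(b a b a b a b) = tr(b) tr(a b a b a b) - tr(a b a b a)   [square of b] = y*z^3 - x*z^2 - 2*y*z + x
tr(a b a b a b^3) = tr(b) tr(b a b a b a b) - tr(b a b a b a)   [square of b] = y^2*z^3 - x*y*z^2 - 2*y^2*z - z^3 + x*y + 3*z
tr(b^2 a b a b a b^2) = tr(b) tr(a b a b a b^3) - tr(a b a b a b^2)   [square of b] = y^3*z^3 - x*y^2*z^2 - 2*y^3*z - 2*y*z^3 + x*y^2 + x*z^2 + 5*y*z - x
reduce: tr(b a b a b a b^4) = tr(b) tr(b^2 a b a b a b^2) - tr(b^2 a b a b a b)   [square of b] = y^4*z^3 - x*y^3*z^2 - 2*y^4*z - 3*y^2*z^3 + x*y^3 + 2*x*y*z^2 + 7*y^2*z + z^3 - 2*x*y - 3*z
tr(a b^6 a b a b) = tr(b) tr(b a b a b a b^4) - tr(b a b a b a b^3)   [square of b] = y^5*z^3 - x*y^4*z^2 - 2*y^5*z - 4*y^3*z^3 + x*y^4 + 3*x*y^2*z^2 + 9*y^3*z + 3*y*z^3 - 3*x*y^2 - x*z^2 - 8*y*z + x
tr(a b^6 a b a b^-1) = tr(a b^6 a b a) tr(b) - tr(a b^6 a b a b)   [inverse elimination on b] = x*y^6*z^2 - x^2*y^5*z - y^7*z - y^5*z^3 - 3*x*y^4*z^2 + 3*x^2*y^3*z + 7*y^5*z + 4*y^3*z^3 - x^2*y*z - 15*y^3*z - 3*y*z^3 + x*y^2 + x*z^2 + 9*y*z - x

x*y^6*z^2 - x^2*y^5*z - y^7*z - y^5*z^3 - 3*x*y^4*z^2 + 3*x^2*y^3*z + 7*y^5*z + 4*y^3*z^3 - x^2*y*z - 15*y^3*z - 3*y*z^3 + x*y^2 + x*z^2 + 9*y*z - x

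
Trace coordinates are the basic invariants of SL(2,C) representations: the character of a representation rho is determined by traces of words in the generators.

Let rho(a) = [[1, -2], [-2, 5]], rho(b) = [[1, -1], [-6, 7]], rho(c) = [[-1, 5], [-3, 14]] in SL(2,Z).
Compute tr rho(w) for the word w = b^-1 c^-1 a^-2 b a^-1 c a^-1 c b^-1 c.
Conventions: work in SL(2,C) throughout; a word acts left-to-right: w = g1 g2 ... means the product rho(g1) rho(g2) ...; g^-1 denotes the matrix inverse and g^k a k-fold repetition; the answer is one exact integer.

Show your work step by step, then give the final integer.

-23851080

rho(b^-1) = [[7, 1], [6, 1]]
... * rho(c^-1) = [[14, -5], [3, -1]]  ->  [[101, -36], [87, -31]]
... * rho(a^-1) = [[5, 2], [2, 1]]  ->  [[433, 166], [373, 143]]
... * rho(a^-1) = [[5, 2], [2, 1]]  ->  [[2497, 1032], [2151, 889]]
... * rho(b) = [[1, -1], [-6, 7]]  ->  [[-3695, 4727], [-3183, 4072]]
... * rho(a^-1) = [[5, 2], [2, 1]]  ->  [[-9021, -2663], [-7771, -2294]]
... * rho(c) = [[-1, 5], [-3, 14]]  ->  [[17010, -82387], [14653, -70971]]
... * rho(a^-1) = [[5, 2], [2, 1]]  ->  [[-79724, -48367], [-68677, -41665]]
... * rho(c) = [[-1, 5], [-3, 14]]  ->  [[224825, -1075758], [193672, -926695]]
... * rho(b^-1) = [[7, 1], [6, 1]]  ->  [[-4880773, -850933], [-4204466, -733023]]
... * rho(c) = [[-1, 5], [-3, 14]]  ->  [[7433572, -36316927], [6403535, -31284652]]
tr = 7433572 + -31284652 = -23851080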